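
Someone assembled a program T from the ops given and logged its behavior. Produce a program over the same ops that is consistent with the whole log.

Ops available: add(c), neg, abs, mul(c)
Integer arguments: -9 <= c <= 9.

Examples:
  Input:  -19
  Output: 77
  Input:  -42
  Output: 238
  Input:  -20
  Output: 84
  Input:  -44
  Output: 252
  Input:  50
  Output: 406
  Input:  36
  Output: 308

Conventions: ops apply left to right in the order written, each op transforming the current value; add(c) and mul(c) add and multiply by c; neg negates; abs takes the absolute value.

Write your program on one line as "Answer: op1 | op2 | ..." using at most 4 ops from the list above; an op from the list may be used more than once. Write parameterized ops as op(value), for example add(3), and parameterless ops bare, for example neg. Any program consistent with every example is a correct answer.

add(8) | mul(-7) | abs

Check, running the answer program on each example:
  -19 -> -11 -> 77 -> 77
  -42 -> -34 -> 238 -> 238
  -20 -> -12 -> 84 -> 84
  -44 -> -36 -> 252 -> 252
  50 -> 58 -> -406 -> 406
  36 -> 44 -> -308 -> 308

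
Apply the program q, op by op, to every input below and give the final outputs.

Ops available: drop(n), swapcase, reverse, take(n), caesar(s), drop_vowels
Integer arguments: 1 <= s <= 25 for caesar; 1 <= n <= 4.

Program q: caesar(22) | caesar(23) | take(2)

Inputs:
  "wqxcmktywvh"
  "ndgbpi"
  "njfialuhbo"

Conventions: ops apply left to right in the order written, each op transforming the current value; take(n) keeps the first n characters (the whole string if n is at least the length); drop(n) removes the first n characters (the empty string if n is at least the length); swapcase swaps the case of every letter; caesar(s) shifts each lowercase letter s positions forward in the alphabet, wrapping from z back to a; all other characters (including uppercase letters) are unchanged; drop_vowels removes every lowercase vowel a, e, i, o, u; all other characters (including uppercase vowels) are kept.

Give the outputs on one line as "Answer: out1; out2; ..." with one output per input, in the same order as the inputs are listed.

"pj"; "gw"; "gc"

Execution, op by op:
  "wqxcmktywvh" -> "smtyigpusrd" -> "pjqvfdmrpoa" -> "pj"
  "ndgbpi" -> "jzcxle" -> "gwzuib" -> "gw"
  "njfialuhbo" -> "jfbewhqdxk" -> "gcybtenauh" -> "gc"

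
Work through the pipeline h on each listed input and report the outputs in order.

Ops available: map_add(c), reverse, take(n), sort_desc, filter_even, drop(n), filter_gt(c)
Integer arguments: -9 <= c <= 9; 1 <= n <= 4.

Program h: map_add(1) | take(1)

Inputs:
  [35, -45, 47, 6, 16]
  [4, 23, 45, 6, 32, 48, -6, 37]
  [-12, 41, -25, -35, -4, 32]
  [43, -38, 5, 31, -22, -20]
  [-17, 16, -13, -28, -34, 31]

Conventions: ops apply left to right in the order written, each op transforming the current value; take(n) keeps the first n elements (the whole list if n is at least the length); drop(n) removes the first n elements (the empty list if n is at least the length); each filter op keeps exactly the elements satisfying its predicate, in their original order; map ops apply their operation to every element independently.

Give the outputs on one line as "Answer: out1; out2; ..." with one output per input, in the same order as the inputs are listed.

Execution, op by op:
  [35, -45, 47, 6, 16] -> [36, -44, 48, 7, 17] -> [36]
  [4, 23, 45, 6, 32, 48, -6, 37] -> [5, 24, 46, 7, 33, 49, -5, 38] -> [5]
  [-12, 41, -25, -35, -4, 32] -> [-11, 42, -24, -34, -3, 33] -> [-11]
  [43, -38, 5, 31, -22, -20] -> [44, -37, 6, 32, -21, -19] -> [44]
  [-17, 16, -13, -28, -34, 31] -> [-16, 17, -12, -27, -33, 32] -> [-16]

[36]; [5]; [-11]; [44]; [-16]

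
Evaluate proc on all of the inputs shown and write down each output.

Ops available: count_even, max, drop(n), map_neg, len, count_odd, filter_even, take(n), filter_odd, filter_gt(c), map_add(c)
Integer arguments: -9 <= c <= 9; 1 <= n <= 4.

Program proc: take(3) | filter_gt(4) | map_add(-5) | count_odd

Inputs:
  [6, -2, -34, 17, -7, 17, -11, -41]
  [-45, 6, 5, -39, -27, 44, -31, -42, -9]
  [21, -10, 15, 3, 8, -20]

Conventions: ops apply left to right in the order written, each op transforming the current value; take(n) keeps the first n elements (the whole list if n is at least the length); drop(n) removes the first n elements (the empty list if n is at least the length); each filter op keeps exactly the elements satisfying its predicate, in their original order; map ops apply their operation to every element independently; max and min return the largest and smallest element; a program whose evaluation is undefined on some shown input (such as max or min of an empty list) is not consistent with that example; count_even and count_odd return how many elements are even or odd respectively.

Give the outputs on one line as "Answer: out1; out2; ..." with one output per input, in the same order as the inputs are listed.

Execution, op by op:
  [6, -2, -34, 17, -7, 17, -11, -41] -> [6, -2, -34] -> [6] -> [1] -> 1
  [-45, 6, 5, -39, -27, 44, -31, -42, -9] -> [-45, 6, 5] -> [6, 5] -> [1, 0] -> 1
  [21, -10, 15, 3, 8, -20] -> [21, -10, 15] -> [21, 15] -> [16, 10] -> 0

1; 1; 0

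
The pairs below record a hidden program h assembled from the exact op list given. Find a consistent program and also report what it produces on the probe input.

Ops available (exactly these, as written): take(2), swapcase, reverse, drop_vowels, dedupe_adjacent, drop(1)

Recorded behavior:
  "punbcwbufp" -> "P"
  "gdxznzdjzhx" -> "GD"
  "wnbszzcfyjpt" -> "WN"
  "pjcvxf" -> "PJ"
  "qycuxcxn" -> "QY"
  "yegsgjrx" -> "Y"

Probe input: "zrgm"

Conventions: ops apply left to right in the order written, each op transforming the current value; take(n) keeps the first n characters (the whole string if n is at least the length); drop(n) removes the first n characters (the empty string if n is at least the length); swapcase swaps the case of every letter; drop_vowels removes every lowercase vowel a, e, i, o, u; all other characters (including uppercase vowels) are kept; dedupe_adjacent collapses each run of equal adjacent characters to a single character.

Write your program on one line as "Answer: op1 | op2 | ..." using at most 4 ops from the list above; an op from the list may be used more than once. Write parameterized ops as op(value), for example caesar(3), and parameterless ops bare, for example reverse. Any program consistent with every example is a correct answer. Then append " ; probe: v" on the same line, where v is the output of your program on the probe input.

take(2) | drop_vowels | swapcase ; probe: "ZR"

Check, running the answer program on each example:
  "punbcwbufp" -> "pu" -> "p" -> "P"
  "gdxznzdjzhx" -> "gd" -> "gd" -> "GD"
  "wnbszzcfyjpt" -> "wn" -> "wn" -> "WN"
  "pjcvxf" -> "pj" -> "pj" -> "PJ"
  "qycuxcxn" -> "qy" -> "qy" -> "QY"
  "yegsgjrx" -> "ye" -> "y" -> "Y"
  probe: "zrgm" -> "zr" -> "zr" -> "ZR"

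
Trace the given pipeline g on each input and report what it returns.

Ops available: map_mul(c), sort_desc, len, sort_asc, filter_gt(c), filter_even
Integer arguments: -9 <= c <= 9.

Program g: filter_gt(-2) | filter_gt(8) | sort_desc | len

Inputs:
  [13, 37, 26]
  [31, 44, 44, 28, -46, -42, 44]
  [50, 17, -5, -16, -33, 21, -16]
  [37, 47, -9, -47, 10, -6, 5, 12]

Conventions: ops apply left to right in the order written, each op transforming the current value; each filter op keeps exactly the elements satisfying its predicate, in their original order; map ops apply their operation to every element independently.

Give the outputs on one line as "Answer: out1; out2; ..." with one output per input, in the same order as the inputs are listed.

Execution, op by op:
  [13, 37, 26] -> [13, 37, 26] -> [13, 37, 26] -> [37, 26, 13] -> 3
  [31, 44, 44, 28, -46, -42, 44] -> [31, 44, 44, 28, 44] -> [31, 44, 44, 28, 44] -> [44, 44, 44, 31, 28] -> 5
  [50, 17, -5, -16, -33, 21, -16] -> [50, 17, 21] -> [50, 17, 21] -> [50, 21, 17] -> 3
  [37, 47, -9, -47, 10, -6, 5, 12] -> [37, 47, 10, 5, 12] -> [37, 47, 10, 12] -> [47, 37, 12, 10] -> 4

3; 5; 3; 4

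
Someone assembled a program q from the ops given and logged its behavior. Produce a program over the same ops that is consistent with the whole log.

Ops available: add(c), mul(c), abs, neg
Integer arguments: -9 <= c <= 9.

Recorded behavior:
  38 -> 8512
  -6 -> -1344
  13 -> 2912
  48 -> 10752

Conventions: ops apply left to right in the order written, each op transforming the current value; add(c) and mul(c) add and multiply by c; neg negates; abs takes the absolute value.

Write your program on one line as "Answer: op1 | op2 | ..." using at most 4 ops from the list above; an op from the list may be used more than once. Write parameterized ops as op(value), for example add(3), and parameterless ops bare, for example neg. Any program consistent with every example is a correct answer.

mul(-8) | mul(4) | mul(-7)

Check, running the answer program on each example:
  38 -> -304 -> -1216 -> 8512
  -6 -> 48 -> 192 -> -1344
  13 -> -104 -> -416 -> 2912
  48 -> -384 -> -1536 -> 10752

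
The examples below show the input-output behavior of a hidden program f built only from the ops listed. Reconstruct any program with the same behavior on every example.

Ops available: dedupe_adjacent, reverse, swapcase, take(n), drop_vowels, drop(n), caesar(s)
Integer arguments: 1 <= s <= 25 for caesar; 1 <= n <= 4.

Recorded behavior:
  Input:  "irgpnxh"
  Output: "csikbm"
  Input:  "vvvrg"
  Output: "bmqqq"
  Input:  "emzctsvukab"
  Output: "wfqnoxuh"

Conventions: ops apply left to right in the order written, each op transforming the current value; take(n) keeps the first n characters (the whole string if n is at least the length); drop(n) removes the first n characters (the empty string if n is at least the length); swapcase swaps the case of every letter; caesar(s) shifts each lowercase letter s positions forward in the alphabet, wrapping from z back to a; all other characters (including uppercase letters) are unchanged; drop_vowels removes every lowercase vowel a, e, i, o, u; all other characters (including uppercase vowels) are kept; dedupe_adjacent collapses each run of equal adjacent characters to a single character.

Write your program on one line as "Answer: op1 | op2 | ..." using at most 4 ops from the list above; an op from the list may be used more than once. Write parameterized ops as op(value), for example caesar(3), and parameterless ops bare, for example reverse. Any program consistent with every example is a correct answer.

drop_vowels | reverse | caesar(21)

Check, running the answer program on each example:
  "irgpnxh" -> "rgpnxh" -> "hxnpgr" -> "csikbm"
  "vvvrg" -> "vvvrg" -> "grvvv" -> "bmqqq"
  "emzctsvukab" -> "mzctsvkb" -> "bkvstczm" -> "wfqnoxuh"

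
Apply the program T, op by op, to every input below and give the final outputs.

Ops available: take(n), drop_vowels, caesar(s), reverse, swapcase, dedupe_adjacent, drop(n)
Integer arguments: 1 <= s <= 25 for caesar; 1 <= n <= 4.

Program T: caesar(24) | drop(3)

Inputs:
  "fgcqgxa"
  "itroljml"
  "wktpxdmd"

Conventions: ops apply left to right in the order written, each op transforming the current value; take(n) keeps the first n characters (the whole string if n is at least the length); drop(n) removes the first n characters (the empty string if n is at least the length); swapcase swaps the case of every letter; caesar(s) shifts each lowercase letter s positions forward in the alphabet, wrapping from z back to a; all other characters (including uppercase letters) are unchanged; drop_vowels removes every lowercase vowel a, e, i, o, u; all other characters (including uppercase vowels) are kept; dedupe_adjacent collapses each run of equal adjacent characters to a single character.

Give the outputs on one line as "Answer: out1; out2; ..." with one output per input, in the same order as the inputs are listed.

"oevy"; "mjhkj"; "nvbkb"

Execution, op by op:
  "fgcqgxa" -> "deaoevy" -> "oevy"
  "itroljml" -> "grpmjhkj" -> "mjhkj"
  "wktpxdmd" -> "uirnvbkb" -> "nvbkb"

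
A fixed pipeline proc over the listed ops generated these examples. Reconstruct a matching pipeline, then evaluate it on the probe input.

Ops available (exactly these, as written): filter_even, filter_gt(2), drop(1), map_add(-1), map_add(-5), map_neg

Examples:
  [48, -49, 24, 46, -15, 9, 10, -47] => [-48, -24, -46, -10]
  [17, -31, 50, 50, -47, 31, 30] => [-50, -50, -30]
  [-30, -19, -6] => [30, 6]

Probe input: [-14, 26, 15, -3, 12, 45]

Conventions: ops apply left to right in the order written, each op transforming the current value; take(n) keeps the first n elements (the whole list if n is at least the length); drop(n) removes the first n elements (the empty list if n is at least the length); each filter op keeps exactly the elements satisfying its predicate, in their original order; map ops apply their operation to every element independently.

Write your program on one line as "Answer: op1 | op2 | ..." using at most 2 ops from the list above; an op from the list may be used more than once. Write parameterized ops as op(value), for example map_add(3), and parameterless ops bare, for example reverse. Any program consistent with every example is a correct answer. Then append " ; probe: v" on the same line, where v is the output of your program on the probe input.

filter_even | map_neg ; probe: [14, -26, -12]

Check, running the answer program on each example:
  [48, -49, 24, 46, -15, 9, 10, -47] -> [48, 24, 46, 10] -> [-48, -24, -46, -10]
  [17, -31, 50, 50, -47, 31, 30] -> [50, 50, 30] -> [-50, -50, -30]
  [-30, -19, -6] -> [-30, -6] -> [30, 6]
  probe: [-14, 26, 15, -3, 12, 45] -> [-14, 26, 12] -> [14, -26, -12]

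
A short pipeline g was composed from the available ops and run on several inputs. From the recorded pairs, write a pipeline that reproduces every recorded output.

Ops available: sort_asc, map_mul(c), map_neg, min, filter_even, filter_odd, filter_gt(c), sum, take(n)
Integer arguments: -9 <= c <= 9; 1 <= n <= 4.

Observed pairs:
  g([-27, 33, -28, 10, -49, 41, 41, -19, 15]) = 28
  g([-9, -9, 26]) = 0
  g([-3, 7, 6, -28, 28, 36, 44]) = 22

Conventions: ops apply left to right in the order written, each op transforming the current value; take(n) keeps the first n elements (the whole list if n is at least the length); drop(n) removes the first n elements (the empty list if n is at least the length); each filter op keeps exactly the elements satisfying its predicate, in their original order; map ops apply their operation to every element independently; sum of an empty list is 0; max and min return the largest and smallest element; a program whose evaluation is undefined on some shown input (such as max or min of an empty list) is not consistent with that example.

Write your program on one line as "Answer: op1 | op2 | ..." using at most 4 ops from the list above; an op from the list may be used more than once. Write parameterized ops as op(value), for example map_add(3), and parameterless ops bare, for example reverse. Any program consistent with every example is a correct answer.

filter_even | map_neg | filter_gt(-8) | sum

Check, running the answer program on each example:
  [-27, 33, -28, 10, -49, 41, 41, -19, 15] -> [-28, 10] -> [28, -10] -> [28] -> 28
  [-9, -9, 26] -> [26] -> [-26] -> [] -> 0
  [-3, 7, 6, -28, 28, 36, 44] -> [6, -28, 28, 36, 44] -> [-6, 28, -28, -36, -44] -> [-6, 28] -> 22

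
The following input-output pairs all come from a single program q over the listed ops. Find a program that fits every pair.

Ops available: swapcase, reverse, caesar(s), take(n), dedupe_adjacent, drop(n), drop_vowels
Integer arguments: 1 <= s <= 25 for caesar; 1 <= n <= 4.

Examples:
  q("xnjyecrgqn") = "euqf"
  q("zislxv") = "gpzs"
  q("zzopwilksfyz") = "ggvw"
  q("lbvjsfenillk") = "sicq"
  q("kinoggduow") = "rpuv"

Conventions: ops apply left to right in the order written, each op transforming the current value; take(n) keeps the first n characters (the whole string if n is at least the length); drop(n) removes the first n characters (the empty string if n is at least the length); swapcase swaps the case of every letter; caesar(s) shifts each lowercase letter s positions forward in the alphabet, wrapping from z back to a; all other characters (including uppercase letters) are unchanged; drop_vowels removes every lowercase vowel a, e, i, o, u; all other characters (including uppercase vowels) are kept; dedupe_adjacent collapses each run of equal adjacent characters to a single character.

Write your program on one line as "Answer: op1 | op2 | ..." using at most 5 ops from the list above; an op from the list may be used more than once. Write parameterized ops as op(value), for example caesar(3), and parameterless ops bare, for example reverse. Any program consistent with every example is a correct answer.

caesar(13) | take(4) | caesar(4) | caesar(16)

Check, running the answer program on each example:
  "xnjyecrgqn" -> "kawlrpetda" -> "kawl" -> "oeap" -> "euqf"
  "zislxv" -> "mvfyki" -> "mvfy" -> "qzjc" -> "gpzs"
  "zzopwilksfyz" -> "mmbcjvyxfslm" -> "mmbc" -> "qqfg" -> "ggvw"
  "lbvjsfenillk" -> "yoiwfsravyyx" -> "yoiw" -> "csma" -> "sicq"
  "kinoggduow" -> "xvabttqhbj" -> "xvab" -> "bzef" -> "rpuv"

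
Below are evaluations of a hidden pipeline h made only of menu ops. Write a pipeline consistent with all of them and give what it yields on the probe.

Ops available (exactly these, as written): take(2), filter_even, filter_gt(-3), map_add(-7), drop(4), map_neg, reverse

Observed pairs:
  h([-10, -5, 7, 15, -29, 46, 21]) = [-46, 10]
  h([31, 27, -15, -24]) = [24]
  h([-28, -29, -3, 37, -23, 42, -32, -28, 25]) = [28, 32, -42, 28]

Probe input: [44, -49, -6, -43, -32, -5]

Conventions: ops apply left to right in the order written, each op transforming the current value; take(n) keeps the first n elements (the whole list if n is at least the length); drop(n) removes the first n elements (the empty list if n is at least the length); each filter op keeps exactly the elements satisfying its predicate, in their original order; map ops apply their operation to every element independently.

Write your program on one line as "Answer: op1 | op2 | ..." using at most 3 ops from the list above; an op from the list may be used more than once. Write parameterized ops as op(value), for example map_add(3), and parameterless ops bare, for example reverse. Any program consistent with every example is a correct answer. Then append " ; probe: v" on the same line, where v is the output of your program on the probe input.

filter_even | reverse | map_neg ; probe: [32, 6, -44]

Check, running the answer program on each example:
  [-10, -5, 7, 15, -29, 46, 21] -> [-10, 46] -> [46, -10] -> [-46, 10]
  [31, 27, -15, -24] -> [-24] -> [-24] -> [24]
  [-28, -29, -3, 37, -23, 42, -32, -28, 25] -> [-28, 42, -32, -28] -> [-28, -32, 42, -28] -> [28, 32, -42, 28]
  probe: [44, -49, -6, -43, -32, -5] -> [44, -6, -32] -> [-32, -6, 44] -> [32, 6, -44]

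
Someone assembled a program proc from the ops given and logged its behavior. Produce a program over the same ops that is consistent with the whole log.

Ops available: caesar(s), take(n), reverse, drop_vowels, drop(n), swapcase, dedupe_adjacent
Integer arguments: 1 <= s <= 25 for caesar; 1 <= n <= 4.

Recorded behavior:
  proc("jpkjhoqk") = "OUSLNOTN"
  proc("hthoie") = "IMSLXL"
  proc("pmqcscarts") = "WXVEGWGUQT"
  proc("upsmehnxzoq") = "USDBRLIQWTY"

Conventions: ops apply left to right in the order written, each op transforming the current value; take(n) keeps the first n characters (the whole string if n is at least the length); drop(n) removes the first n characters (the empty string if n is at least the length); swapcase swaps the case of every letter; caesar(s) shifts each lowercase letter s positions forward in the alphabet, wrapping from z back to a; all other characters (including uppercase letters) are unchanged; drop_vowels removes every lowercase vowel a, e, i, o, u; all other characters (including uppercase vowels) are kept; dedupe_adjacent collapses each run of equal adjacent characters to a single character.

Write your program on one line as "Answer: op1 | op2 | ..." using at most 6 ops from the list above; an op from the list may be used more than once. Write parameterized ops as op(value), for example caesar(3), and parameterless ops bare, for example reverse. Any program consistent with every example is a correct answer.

reverse | caesar(4) | reverse | swapcase | reverse

Check, running the answer program on each example:
  "jpkjhoqk" -> "kqohjkpj" -> "ouslnotn" -> "ntonlsuo" -> "NTONLSUO" -> "OUSLNOTN"
  "hthoie" -> "eiohth" -> "imslxl" -> "lxlsmi" -> "LXLSMI" -> "IMSLXL"
  "pmqcscarts" -> "stracscqmp" -> "wxvegwguqt" -> "tqugwgevxw" -> "TQUGWGEVXW" -> "WXVEGWGUQT"
  "upsmehnxzoq" -> "qozxnhemspu" -> "usdbrliqwty" -> "ytwqilrbdsu" -> "YTWQILRBDSU" -> "USDBRLIQWTY"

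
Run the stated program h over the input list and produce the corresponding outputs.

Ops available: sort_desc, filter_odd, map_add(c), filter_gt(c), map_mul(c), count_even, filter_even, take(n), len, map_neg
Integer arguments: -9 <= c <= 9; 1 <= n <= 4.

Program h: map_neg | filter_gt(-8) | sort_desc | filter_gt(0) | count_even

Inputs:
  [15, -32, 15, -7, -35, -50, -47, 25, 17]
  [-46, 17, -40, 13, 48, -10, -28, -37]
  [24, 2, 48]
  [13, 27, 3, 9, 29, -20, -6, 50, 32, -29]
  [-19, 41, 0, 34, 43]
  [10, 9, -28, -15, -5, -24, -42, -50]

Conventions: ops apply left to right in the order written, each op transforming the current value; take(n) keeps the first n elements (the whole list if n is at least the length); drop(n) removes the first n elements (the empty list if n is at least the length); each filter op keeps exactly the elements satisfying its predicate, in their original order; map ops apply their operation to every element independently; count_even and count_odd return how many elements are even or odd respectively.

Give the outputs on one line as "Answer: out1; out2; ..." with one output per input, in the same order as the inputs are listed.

2; 4; 0; 2; 0; 4

Execution, op by op:
  [15, -32, 15, -7, -35, -50, -47, 25, 17] -> [-15, 32, -15, 7, 35, 50, 47, -25, -17] -> [32, 7, 35, 50, 47] -> [50, 47, 35, 32, 7] -> [50, 47, 35, 32, 7] -> 2
  [-46, 17, -40, 13, 48, -10, -28, -37] -> [46, -17, 40, -13, -48, 10, 28, 37] -> [46, 40, 10, 28, 37] -> [46, 40, 37, 28, 10] -> [46, 40, 37, 28, 10] -> 4
  [24, 2, 48] -> [-24, -2, -48] -> [-2] -> [-2] -> [] -> 0
  [13, 27, 3, 9, 29, -20, -6, 50, 32, -29] -> [-13, -27, -3, -9, -29, 20, 6, -50, -32, 29] -> [-3, 20, 6, 29] -> [29, 20, 6, -3] -> [29, 20, 6] -> 2
  [-19, 41, 0, 34, 43] -> [19, -41, 0, -34, -43] -> [19, 0] -> [19, 0] -> [19] -> 0
  [10, 9, -28, -15, -5, -24, -42, -50] -> [-10, -9, 28, 15, 5, 24, 42, 50] -> [28, 15, 5, 24, 42, 50] -> [50, 42, 28, 24, 15, 5] -> [50, 42, 28, 24, 15, 5] -> 4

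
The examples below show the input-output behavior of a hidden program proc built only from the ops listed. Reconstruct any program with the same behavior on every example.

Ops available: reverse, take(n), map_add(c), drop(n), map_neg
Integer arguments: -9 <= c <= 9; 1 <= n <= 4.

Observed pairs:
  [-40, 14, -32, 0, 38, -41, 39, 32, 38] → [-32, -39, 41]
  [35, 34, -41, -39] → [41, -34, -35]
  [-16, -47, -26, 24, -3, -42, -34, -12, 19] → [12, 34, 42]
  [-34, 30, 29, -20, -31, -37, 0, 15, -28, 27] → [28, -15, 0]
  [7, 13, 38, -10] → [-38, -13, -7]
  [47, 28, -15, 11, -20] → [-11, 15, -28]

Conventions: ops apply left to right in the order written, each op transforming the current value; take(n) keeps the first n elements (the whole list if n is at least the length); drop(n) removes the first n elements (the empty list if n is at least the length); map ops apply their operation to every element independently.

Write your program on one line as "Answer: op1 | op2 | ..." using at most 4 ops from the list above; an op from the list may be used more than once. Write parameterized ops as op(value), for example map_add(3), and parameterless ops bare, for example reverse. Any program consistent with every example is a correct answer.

reverse | map_neg | take(4) | drop(1)

Check, running the answer program on each example:
  [-40, 14, -32, 0, 38, -41, 39, 32, 38] -> [38, 32, 39, -41, 38, 0, -32, 14, -40] -> [-38, -32, -39, 41, -38, 0, 32, -14, 40] -> [-38, -32, -39, 41] -> [-32, -39, 41]
  [35, 34, -41, -39] -> [-39, -41, 34, 35] -> [39, 41, -34, -35] -> [39, 41, -34, -35] -> [41, -34, -35]
  [-16, -47, -26, 24, -3, -42, -34, -12, 19] -> [19, -12, -34, -42, -3, 24, -26, -47, -16] -> [-19, 12, 34, 42, 3, -24, 26, 47, 16] -> [-19, 12, 34, 42] -> [12, 34, 42]
  [-34, 30, 29, -20, -31, -37, 0, 15, -28, 27] -> [27, -28, 15, 0, -37, -31, -20, 29, 30, -34] -> [-27, 28, -15, 0, 37, 31, 20, -29, -30, 34] -> [-27, 28, -15, 0] -> [28, -15, 0]
  [7, 13, 38, -10] -> [-10, 38, 13, 7] -> [10, -38, -13, -7] -> [10, -38, -13, -7] -> [-38, -13, -7]
  [47, 28, -15, 11, -20] -> [-20, 11, -15, 28, 47] -> [20, -11, 15, -28, -47] -> [20, -11, 15, -28] -> [-11, 15, -28]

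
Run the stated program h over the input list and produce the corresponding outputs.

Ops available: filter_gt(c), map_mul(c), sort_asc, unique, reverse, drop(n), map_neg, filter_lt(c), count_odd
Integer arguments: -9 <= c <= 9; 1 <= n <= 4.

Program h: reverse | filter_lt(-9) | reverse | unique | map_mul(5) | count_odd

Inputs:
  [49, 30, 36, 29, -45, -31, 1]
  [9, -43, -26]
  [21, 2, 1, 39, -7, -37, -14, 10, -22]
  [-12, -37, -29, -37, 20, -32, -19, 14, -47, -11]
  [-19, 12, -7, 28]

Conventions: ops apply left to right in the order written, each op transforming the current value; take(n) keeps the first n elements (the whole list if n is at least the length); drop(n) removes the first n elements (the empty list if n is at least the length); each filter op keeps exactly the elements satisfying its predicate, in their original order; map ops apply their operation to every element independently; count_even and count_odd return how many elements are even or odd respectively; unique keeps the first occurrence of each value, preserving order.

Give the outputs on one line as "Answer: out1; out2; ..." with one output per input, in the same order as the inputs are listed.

Execution, op by op:
  [49, 30, 36, 29, -45, -31, 1] -> [1, -31, -45, 29, 36, 30, 49] -> [-31, -45] -> [-45, -31] -> [-45, -31] -> [-225, -155] -> 2
  [9, -43, -26] -> [-26, -43, 9] -> [-26, -43] -> [-43, -26] -> [-43, -26] -> [-215, -130] -> 1
  [21, 2, 1, 39, -7, -37, -14, 10, -22] -> [-22, 10, -14, -37, -7, 39, 1, 2, 21] -> [-22, -14, -37] -> [-37, -14, -22] -> [-37, -14, -22] -> [-185, -70, -110] -> 1
  [-12, -37, -29, -37, 20, -32, -19, 14, -47, -11] -> [-11, -47, 14, -19, -32, 20, -37, -29, -37, -12] -> [-11, -47, -19, -32, -37, -29, -37, -12] -> [-12, -37, -29, -37, -32, -19, -47, -11] -> [-12, -37, -29, -32, -19, -47, -11] -> [-60, -185, -145, -160, -95, -235, -55] -> 5
  [-19, 12, -7, 28] -> [28, -7, 12, -19] -> [-19] -> [-19] -> [-19] -> [-95] -> 1

2; 1; 1; 5; 1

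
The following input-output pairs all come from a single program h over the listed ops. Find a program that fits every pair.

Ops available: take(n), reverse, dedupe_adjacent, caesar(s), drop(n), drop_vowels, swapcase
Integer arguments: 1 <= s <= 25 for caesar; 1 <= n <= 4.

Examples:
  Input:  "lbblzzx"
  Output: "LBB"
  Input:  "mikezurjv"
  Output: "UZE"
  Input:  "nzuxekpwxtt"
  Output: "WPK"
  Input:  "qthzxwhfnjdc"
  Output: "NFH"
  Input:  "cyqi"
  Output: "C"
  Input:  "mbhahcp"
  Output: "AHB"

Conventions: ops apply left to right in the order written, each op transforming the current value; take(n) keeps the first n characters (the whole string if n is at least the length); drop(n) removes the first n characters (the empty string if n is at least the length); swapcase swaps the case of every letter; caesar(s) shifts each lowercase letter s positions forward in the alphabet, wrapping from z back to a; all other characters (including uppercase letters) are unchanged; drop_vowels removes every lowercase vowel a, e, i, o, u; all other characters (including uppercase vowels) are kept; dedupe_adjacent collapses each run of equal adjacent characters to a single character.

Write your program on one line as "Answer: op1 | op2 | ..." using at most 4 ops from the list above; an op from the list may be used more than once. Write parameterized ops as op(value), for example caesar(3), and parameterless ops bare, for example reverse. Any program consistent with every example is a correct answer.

reverse | drop(3) | swapcase | take(3)

Check, running the answer program on each example:
  "lbblzzx" -> "xzzlbbl" -> "lbbl" -> "LBBL" -> "LBB"
  "mikezurjv" -> "vjruzekim" -> "uzekim" -> "UZEKIM" -> "UZE"
  "nzuxekpwxtt" -> "ttxwpkexuzn" -> "wpkexuzn" -> "WPKEXUZN" -> "WPK"
  "qthzxwhfnjdc" -> "cdjnfhwxzhtq" -> "nfhwxzhtq" -> "NFHWXZHTQ" -> "NFH"
  "cyqi" -> "iqyc" -> "c" -> "C" -> "C"
  "mbhahcp" -> "pchahbm" -> "ahbm" -> "AHBM" -> "AHB"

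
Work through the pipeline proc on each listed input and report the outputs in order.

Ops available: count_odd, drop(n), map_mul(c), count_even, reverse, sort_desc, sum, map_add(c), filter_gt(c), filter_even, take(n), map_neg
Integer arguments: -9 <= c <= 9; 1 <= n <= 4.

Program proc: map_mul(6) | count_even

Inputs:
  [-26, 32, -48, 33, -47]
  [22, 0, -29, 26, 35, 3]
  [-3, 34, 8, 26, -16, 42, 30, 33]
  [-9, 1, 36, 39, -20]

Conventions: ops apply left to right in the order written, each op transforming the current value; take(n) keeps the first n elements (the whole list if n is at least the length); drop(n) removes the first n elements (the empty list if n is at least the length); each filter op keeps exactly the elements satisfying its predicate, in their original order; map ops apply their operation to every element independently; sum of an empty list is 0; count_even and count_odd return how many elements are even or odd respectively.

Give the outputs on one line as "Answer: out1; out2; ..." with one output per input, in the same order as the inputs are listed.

Execution, op by op:
  [-26, 32, -48, 33, -47] -> [-156, 192, -288, 198, -282] -> 5
  [22, 0, -29, 26, 35, 3] -> [132, 0, -174, 156, 210, 18] -> 6
  [-3, 34, 8, 26, -16, 42, 30, 33] -> [-18, 204, 48, 156, -96, 252, 180, 198] -> 8
  [-9, 1, 36, 39, -20] -> [-54, 6, 216, 234, -120] -> 5

5; 6; 8; 5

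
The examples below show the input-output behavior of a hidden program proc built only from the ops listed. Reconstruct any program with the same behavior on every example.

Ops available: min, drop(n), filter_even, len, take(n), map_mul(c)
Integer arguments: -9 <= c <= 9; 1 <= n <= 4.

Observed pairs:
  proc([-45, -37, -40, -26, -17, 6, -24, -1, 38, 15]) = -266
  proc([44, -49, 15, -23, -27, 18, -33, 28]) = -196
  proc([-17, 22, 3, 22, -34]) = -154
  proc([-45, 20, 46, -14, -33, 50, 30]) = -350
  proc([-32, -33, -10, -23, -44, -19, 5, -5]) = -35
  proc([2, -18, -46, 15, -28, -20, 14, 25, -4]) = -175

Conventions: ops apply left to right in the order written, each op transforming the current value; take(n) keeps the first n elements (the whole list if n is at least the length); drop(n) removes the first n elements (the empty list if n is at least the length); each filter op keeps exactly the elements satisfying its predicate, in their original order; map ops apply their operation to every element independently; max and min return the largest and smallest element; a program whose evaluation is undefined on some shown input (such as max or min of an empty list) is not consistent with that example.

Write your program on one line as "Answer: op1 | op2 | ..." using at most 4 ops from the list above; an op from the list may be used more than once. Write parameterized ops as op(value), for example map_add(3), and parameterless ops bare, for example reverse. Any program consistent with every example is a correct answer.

drop(2) | drop(1) | map_mul(-7) | min

Check, running the answer program on each example:
  [-45, -37, -40, -26, -17, 6, -24, -1, 38, 15] -> [-40, -26, -17, 6, -24, -1, 38, 15] -> [-26, -17, 6, -24, -1, 38, 15] -> [182, 119, -42, 168, 7, -266, -105] -> -266
  [44, -49, 15, -23, -27, 18, -33, 28] -> [15, -23, -27, 18, -33, 28] -> [-23, -27, 18, -33, 28] -> [161, 189, -126, 231, -196] -> -196
  [-17, 22, 3, 22, -34] -> [3, 22, -34] -> [22, -34] -> [-154, 238] -> -154
  [-45, 20, 46, -14, -33, 50, 30] -> [46, -14, -33, 50, 30] -> [-14, -33, 50, 30] -> [98, 231, -350, -210] -> -350
  [-32, -33, -10, -23, -44, -19, 5, -5] -> [-10, -23, -44, -19, 5, -5] -> [-23, -44, -19, 5, -5] -> [161, 308, 133, -35, 35] -> -35
  [2, -18, -46, 15, -28, -20, 14, 25, -4] -> [-46, 15, -28, -20, 14, 25, -4] -> [15, -28, -20, 14, 25, -4] -> [-105, 196, 140, -98, -175, 28] -> -175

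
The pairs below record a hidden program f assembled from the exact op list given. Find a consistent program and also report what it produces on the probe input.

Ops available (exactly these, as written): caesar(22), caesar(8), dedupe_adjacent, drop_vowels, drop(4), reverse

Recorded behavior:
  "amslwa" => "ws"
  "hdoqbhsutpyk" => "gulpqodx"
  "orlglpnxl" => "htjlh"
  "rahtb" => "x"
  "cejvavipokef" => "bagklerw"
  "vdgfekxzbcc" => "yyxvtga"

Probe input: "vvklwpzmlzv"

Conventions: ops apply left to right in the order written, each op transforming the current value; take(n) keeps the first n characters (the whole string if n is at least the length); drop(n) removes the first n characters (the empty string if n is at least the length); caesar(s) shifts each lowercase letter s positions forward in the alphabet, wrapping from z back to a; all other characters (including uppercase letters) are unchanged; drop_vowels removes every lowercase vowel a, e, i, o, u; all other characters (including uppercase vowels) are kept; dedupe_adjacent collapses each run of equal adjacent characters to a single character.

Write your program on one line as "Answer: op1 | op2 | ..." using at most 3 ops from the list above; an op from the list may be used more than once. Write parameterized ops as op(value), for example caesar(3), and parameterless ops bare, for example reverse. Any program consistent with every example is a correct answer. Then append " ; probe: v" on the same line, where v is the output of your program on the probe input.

drop(4) | reverse | caesar(22) ; probe: "rvhivls"

Check, running the answer program on each example:
  "amslwa" -> "wa" -> "aw" -> "ws"
  "hdoqbhsutpyk" -> "bhsutpyk" -> "kyptushb" -> "gulpqodx"
  "orlglpnxl" -> "lpnxl" -> "lxnpl" -> "htjlh"
  "rahtb" -> "b" -> "b" -> "x"
  "cejvavipokef" -> "avipokef" -> "fekopiva" -> "bagklerw"
  "vdgfekxzbcc" -> "ekxzbcc" -> "ccbzxke" -> "yyxvtga"
  probe: "vvklwpzmlzv" -> "wpzmlzv" -> "vzlmzpw" -> "rvhivls"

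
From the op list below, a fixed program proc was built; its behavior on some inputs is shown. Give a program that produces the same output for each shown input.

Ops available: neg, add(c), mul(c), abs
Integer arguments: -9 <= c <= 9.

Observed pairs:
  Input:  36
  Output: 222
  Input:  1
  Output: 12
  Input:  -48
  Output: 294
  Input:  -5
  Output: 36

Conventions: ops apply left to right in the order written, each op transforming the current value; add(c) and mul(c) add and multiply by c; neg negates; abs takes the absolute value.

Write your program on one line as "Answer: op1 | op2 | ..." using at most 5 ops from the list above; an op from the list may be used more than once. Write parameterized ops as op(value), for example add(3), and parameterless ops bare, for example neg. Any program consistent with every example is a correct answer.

mul(6) | neg | abs | add(-1) | add(7)

Check, running the answer program on each example:
  36 -> 216 -> -216 -> 216 -> 215 -> 222
  1 -> 6 -> -6 -> 6 -> 5 -> 12
  -48 -> -288 -> 288 -> 288 -> 287 -> 294
  -5 -> -30 -> 30 -> 30 -> 29 -> 36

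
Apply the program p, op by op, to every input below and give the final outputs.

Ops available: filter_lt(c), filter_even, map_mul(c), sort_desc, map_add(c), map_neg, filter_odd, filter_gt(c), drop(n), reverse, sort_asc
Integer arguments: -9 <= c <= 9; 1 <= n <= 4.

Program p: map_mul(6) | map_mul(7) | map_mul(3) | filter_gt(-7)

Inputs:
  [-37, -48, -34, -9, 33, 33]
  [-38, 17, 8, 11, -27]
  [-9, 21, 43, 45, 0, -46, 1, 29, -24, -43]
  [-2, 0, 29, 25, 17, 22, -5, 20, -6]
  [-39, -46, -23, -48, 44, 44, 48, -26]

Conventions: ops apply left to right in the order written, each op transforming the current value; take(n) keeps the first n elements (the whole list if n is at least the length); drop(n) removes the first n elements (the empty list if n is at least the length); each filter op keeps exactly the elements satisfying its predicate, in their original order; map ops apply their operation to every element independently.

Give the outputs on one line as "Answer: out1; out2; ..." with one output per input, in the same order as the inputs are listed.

Execution, op by op:
  [-37, -48, -34, -9, 33, 33] -> [-222, -288, -204, -54, 198, 198] -> [-1554, -2016, -1428, -378, 1386, 1386] -> [-4662, -6048, -4284, -1134, 4158, 4158] -> [4158, 4158]
  [-38, 17, 8, 11, -27] -> [-228, 102, 48, 66, -162] -> [-1596, 714, 336, 462, -1134] -> [-4788, 2142, 1008, 1386, -3402] -> [2142, 1008, 1386]
  [-9, 21, 43, 45, 0, -46, 1, 29, -24, -43] -> [-54, 126, 258, 270, 0, -276, 6, 174, -144, -258] -> [-378, 882, 1806, 1890, 0, -1932, 42, 1218, -1008, -1806] -> [-1134, 2646, 5418, 5670, 0, -5796, 126, 3654, -3024, -5418] -> [2646, 5418, 5670, 0, 126, 3654]
  [-2, 0, 29, 25, 17, 22, -5, 20, -6] -> [-12, 0, 174, 150, 102, 132, -30, 120, -36] -> [-84, 0, 1218, 1050, 714, 924, -210, 840, -252] -> [-252, 0, 3654, 3150, 2142, 2772, -630, 2520, -756] -> [0, 3654, 3150, 2142, 2772, 2520]
  [-39, -46, -23, -48, 44, 44, 48, -26] -> [-234, -276, -138, -288, 264, 264, 288, -156] -> [-1638, -1932, -966, -2016, 1848, 1848, 2016, -1092] -> [-4914, -5796, -2898, -6048, 5544, 5544, 6048, -3276] -> [5544, 5544, 6048]

[4158, 4158]; [2142, 1008, 1386]; [2646, 5418, 5670, 0, 126, 3654]; [0, 3654, 3150, 2142, 2772, 2520]; [5544, 5544, 6048]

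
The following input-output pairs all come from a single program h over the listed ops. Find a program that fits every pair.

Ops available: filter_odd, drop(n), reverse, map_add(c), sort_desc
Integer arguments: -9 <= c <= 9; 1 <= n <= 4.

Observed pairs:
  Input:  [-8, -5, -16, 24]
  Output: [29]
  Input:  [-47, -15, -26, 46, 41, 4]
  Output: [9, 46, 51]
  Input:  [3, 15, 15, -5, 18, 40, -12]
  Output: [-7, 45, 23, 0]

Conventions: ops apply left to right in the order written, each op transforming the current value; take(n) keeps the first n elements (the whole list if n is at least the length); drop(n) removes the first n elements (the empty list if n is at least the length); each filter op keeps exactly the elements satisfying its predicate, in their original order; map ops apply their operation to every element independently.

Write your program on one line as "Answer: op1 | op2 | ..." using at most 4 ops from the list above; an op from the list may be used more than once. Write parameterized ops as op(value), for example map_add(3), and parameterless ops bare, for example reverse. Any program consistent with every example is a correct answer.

drop(3) | map_add(7) | map_add(-2) | reverse

Check, running the answer program on each example:
  [-8, -5, -16, 24] -> [24] -> [31] -> [29] -> [29]
  [-47, -15, -26, 46, 41, 4] -> [46, 41, 4] -> [53, 48, 11] -> [51, 46, 9] -> [9, 46, 51]
  [3, 15, 15, -5, 18, 40, -12] -> [-5, 18, 40, -12] -> [2, 25, 47, -5] -> [0, 23, 45, -7] -> [-7, 45, 23, 0]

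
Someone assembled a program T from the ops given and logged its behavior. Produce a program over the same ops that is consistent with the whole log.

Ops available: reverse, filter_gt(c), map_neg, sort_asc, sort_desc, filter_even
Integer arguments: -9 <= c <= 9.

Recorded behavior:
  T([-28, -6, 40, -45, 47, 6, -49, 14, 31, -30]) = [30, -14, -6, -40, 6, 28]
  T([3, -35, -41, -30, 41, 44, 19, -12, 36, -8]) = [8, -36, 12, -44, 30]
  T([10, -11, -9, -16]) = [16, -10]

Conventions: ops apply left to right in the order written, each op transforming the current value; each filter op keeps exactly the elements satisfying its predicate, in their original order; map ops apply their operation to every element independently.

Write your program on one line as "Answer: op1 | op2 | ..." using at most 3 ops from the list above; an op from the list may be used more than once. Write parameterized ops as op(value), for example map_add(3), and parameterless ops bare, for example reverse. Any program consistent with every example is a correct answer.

filter_even | map_neg | reverse

Check, running the answer program on each example:
  [-28, -6, 40, -45, 47, 6, -49, 14, 31, -30] -> [-28, -6, 40, 6, 14, -30] -> [28, 6, -40, -6, -14, 30] -> [30, -14, -6, -40, 6, 28]
  [3, -35, -41, -30, 41, 44, 19, -12, 36, -8] -> [-30, 44, -12, 36, -8] -> [30, -44, 12, -36, 8] -> [8, -36, 12, -44, 30]
  [10, -11, -9, -16] -> [10, -16] -> [-10, 16] -> [16, -10]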